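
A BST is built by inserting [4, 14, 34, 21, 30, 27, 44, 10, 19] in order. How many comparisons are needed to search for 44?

Search path for 44: 4 -> 14 -> 34 -> 44
Found: True
Comparisons: 4


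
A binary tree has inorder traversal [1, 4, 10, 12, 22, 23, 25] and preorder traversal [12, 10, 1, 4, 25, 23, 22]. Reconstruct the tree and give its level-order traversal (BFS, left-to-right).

Inorder:  [1, 4, 10, 12, 22, 23, 25]
Preorder: [12, 10, 1, 4, 25, 23, 22]
Algorithm: preorder visits root first, so consume preorder in order;
for each root, split the current inorder slice at that value into
left-subtree inorder and right-subtree inorder, then recurse.
Recursive splits:
  root=12; inorder splits into left=[1, 4, 10], right=[22, 23, 25]
  root=10; inorder splits into left=[1, 4], right=[]
  root=1; inorder splits into left=[], right=[4]
  root=4; inorder splits into left=[], right=[]
  root=25; inorder splits into left=[22, 23], right=[]
  root=23; inorder splits into left=[22], right=[]
  root=22; inorder splits into left=[], right=[]
Reconstructed level-order: [12, 10, 25, 1, 23, 4, 22]


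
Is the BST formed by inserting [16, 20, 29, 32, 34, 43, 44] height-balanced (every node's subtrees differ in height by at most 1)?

Tree (level-order array): [16, None, 20, None, 29, None, 32, None, 34, None, 43, None, 44]
Definition: a tree is height-balanced if, at every node, |h(left) - h(right)| <= 1 (empty subtree has height -1).
Bottom-up per-node check:
  node 44: h_left=-1, h_right=-1, diff=0 [OK], height=0
  node 43: h_left=-1, h_right=0, diff=1 [OK], height=1
  node 34: h_left=-1, h_right=1, diff=2 [FAIL (|-1-1|=2 > 1)], height=2
  node 32: h_left=-1, h_right=2, diff=3 [FAIL (|-1-2|=3 > 1)], height=3
  node 29: h_left=-1, h_right=3, diff=4 [FAIL (|-1-3|=4 > 1)], height=4
  node 20: h_left=-1, h_right=4, diff=5 [FAIL (|-1-4|=5 > 1)], height=5
  node 16: h_left=-1, h_right=5, diff=6 [FAIL (|-1-5|=6 > 1)], height=6
Node 34 violates the condition: |-1 - 1| = 2 > 1.
Result: Not balanced


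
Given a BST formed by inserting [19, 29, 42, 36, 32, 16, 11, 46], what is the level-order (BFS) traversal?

Tree insertion order: [19, 29, 42, 36, 32, 16, 11, 46]
Tree (level-order array): [19, 16, 29, 11, None, None, 42, None, None, 36, 46, 32]
BFS from the root, enqueuing left then right child of each popped node:
  queue [19] -> pop 19, enqueue [16, 29], visited so far: [19]
  queue [16, 29] -> pop 16, enqueue [11], visited so far: [19, 16]
  queue [29, 11] -> pop 29, enqueue [42], visited so far: [19, 16, 29]
  queue [11, 42] -> pop 11, enqueue [none], visited so far: [19, 16, 29, 11]
  queue [42] -> pop 42, enqueue [36, 46], visited so far: [19, 16, 29, 11, 42]
  queue [36, 46] -> pop 36, enqueue [32], visited so far: [19, 16, 29, 11, 42, 36]
  queue [46, 32] -> pop 46, enqueue [none], visited so far: [19, 16, 29, 11, 42, 36, 46]
  queue [32] -> pop 32, enqueue [none], visited so far: [19, 16, 29, 11, 42, 36, 46, 32]
Result: [19, 16, 29, 11, 42, 36, 46, 32]


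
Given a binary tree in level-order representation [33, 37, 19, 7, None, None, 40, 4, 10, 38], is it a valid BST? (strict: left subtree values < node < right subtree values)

Level-order array: [33, 37, 19, 7, None, None, 40, 4, 10, 38]
Validate using subtree bounds (lo, hi): at each node, require lo < value < hi,
then recurse left with hi=value and right with lo=value.
Preorder trace (stopping at first violation):
  at node 33 with bounds (-inf, +inf): OK
  at node 37 with bounds (-inf, 33): VIOLATION
Node 37 violates its bound: not (-inf < 37 < 33).
Result: Not a valid BST


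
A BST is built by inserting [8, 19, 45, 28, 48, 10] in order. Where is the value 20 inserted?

Starting tree (level order): [8, None, 19, 10, 45, None, None, 28, 48]
Insertion path: 8 -> 19 -> 45 -> 28
Result: insert 20 as left child of 28
Final tree (level order): [8, None, 19, 10, 45, None, None, 28, 48, 20]


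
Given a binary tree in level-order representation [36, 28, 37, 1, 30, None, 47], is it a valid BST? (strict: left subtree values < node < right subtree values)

Level-order array: [36, 28, 37, 1, 30, None, 47]
Validate using subtree bounds (lo, hi): at each node, require lo < value < hi,
then recurse left with hi=value and right with lo=value.
Preorder trace (stopping at first violation):
  at node 36 with bounds (-inf, +inf): OK
  at node 28 with bounds (-inf, 36): OK
  at node 1 with bounds (-inf, 28): OK
  at node 30 with bounds (28, 36): OK
  at node 37 with bounds (36, +inf): OK
  at node 47 with bounds (37, +inf): OK
No violation found at any node.
Result: Valid BST


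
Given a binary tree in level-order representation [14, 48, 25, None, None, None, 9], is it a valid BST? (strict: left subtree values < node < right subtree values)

Level-order array: [14, 48, 25, None, None, None, 9]
Validate using subtree bounds (lo, hi): at each node, require lo < value < hi,
then recurse left with hi=value and right with lo=value.
Preorder trace (stopping at first violation):
  at node 14 with bounds (-inf, +inf): OK
  at node 48 with bounds (-inf, 14): VIOLATION
Node 48 violates its bound: not (-inf < 48 < 14).
Result: Not a valid BST


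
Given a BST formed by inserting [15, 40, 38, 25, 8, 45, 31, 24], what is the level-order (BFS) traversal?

Tree insertion order: [15, 40, 38, 25, 8, 45, 31, 24]
Tree (level-order array): [15, 8, 40, None, None, 38, 45, 25, None, None, None, 24, 31]
BFS from the root, enqueuing left then right child of each popped node:
  queue [15] -> pop 15, enqueue [8, 40], visited so far: [15]
  queue [8, 40] -> pop 8, enqueue [none], visited so far: [15, 8]
  queue [40] -> pop 40, enqueue [38, 45], visited so far: [15, 8, 40]
  queue [38, 45] -> pop 38, enqueue [25], visited so far: [15, 8, 40, 38]
  queue [45, 25] -> pop 45, enqueue [none], visited so far: [15, 8, 40, 38, 45]
  queue [25] -> pop 25, enqueue [24, 31], visited so far: [15, 8, 40, 38, 45, 25]
  queue [24, 31] -> pop 24, enqueue [none], visited so far: [15, 8, 40, 38, 45, 25, 24]
  queue [31] -> pop 31, enqueue [none], visited so far: [15, 8, 40, 38, 45, 25, 24, 31]
Result: [15, 8, 40, 38, 45, 25, 24, 31]


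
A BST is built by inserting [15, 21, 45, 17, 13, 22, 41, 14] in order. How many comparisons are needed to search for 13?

Search path for 13: 15 -> 13
Found: True
Comparisons: 2


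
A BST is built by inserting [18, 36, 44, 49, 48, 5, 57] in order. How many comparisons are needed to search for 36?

Search path for 36: 18 -> 36
Found: True
Comparisons: 2


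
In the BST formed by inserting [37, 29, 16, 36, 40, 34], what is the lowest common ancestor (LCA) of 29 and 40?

Tree insertion order: [37, 29, 16, 36, 40, 34]
Tree (level-order array): [37, 29, 40, 16, 36, None, None, None, None, 34]
In a BST, the LCA of p=29, q=40 is the first node v on the
root-to-leaf path with p <= v <= q (go left if both < v, right if both > v).
Walk from root:
  at 37: 29 <= 37 <= 40, this is the LCA
LCA = 37


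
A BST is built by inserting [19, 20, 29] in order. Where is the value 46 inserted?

Starting tree (level order): [19, None, 20, None, 29]
Insertion path: 19 -> 20 -> 29
Result: insert 46 as right child of 29
Final tree (level order): [19, None, 20, None, 29, None, 46]


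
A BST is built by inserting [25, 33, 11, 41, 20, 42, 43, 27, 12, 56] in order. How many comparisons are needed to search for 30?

Search path for 30: 25 -> 33 -> 27
Found: False
Comparisons: 3


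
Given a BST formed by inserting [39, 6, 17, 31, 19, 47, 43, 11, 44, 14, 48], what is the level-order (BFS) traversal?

Tree insertion order: [39, 6, 17, 31, 19, 47, 43, 11, 44, 14, 48]
Tree (level-order array): [39, 6, 47, None, 17, 43, 48, 11, 31, None, 44, None, None, None, 14, 19]
BFS from the root, enqueuing left then right child of each popped node:
  queue [39] -> pop 39, enqueue [6, 47], visited so far: [39]
  queue [6, 47] -> pop 6, enqueue [17], visited so far: [39, 6]
  queue [47, 17] -> pop 47, enqueue [43, 48], visited so far: [39, 6, 47]
  queue [17, 43, 48] -> pop 17, enqueue [11, 31], visited so far: [39, 6, 47, 17]
  queue [43, 48, 11, 31] -> pop 43, enqueue [44], visited so far: [39, 6, 47, 17, 43]
  queue [48, 11, 31, 44] -> pop 48, enqueue [none], visited so far: [39, 6, 47, 17, 43, 48]
  queue [11, 31, 44] -> pop 11, enqueue [14], visited so far: [39, 6, 47, 17, 43, 48, 11]
  queue [31, 44, 14] -> pop 31, enqueue [19], visited so far: [39, 6, 47, 17, 43, 48, 11, 31]
  queue [44, 14, 19] -> pop 44, enqueue [none], visited so far: [39, 6, 47, 17, 43, 48, 11, 31, 44]
  queue [14, 19] -> pop 14, enqueue [none], visited so far: [39, 6, 47, 17, 43, 48, 11, 31, 44, 14]
  queue [19] -> pop 19, enqueue [none], visited so far: [39, 6, 47, 17, 43, 48, 11, 31, 44, 14, 19]
Result: [39, 6, 47, 17, 43, 48, 11, 31, 44, 14, 19]


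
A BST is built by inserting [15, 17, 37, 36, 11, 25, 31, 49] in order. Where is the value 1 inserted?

Starting tree (level order): [15, 11, 17, None, None, None, 37, 36, 49, 25, None, None, None, None, 31]
Insertion path: 15 -> 11
Result: insert 1 as left child of 11
Final tree (level order): [15, 11, 17, 1, None, None, 37, None, None, 36, 49, 25, None, None, None, None, 31]


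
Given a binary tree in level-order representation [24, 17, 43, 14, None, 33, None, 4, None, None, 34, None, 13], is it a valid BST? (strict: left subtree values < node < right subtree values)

Level-order array: [24, 17, 43, 14, None, 33, None, 4, None, None, 34, None, 13]
Validate using subtree bounds (lo, hi): at each node, require lo < value < hi,
then recurse left with hi=value and right with lo=value.
Preorder trace (stopping at first violation):
  at node 24 with bounds (-inf, +inf): OK
  at node 17 with bounds (-inf, 24): OK
  at node 14 with bounds (-inf, 17): OK
  at node 4 with bounds (-inf, 14): OK
  at node 13 with bounds (4, 14): OK
  at node 43 with bounds (24, +inf): OK
  at node 33 with bounds (24, 43): OK
  at node 34 with bounds (33, 43): OK
No violation found at any node.
Result: Valid BST


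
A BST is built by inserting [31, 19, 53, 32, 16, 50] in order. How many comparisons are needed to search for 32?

Search path for 32: 31 -> 53 -> 32
Found: True
Comparisons: 3


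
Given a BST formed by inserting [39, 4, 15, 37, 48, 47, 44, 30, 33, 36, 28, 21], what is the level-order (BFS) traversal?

Tree insertion order: [39, 4, 15, 37, 48, 47, 44, 30, 33, 36, 28, 21]
Tree (level-order array): [39, 4, 48, None, 15, 47, None, None, 37, 44, None, 30, None, None, None, 28, 33, 21, None, None, 36]
BFS from the root, enqueuing left then right child of each popped node:
  queue [39] -> pop 39, enqueue [4, 48], visited so far: [39]
  queue [4, 48] -> pop 4, enqueue [15], visited so far: [39, 4]
  queue [48, 15] -> pop 48, enqueue [47], visited so far: [39, 4, 48]
  queue [15, 47] -> pop 15, enqueue [37], visited so far: [39, 4, 48, 15]
  queue [47, 37] -> pop 47, enqueue [44], visited so far: [39, 4, 48, 15, 47]
  queue [37, 44] -> pop 37, enqueue [30], visited so far: [39, 4, 48, 15, 47, 37]
  queue [44, 30] -> pop 44, enqueue [none], visited so far: [39, 4, 48, 15, 47, 37, 44]
  queue [30] -> pop 30, enqueue [28, 33], visited so far: [39, 4, 48, 15, 47, 37, 44, 30]
  queue [28, 33] -> pop 28, enqueue [21], visited so far: [39, 4, 48, 15, 47, 37, 44, 30, 28]
  queue [33, 21] -> pop 33, enqueue [36], visited so far: [39, 4, 48, 15, 47, 37, 44, 30, 28, 33]
  queue [21, 36] -> pop 21, enqueue [none], visited so far: [39, 4, 48, 15, 47, 37, 44, 30, 28, 33, 21]
  queue [36] -> pop 36, enqueue [none], visited so far: [39, 4, 48, 15, 47, 37, 44, 30, 28, 33, 21, 36]
Result: [39, 4, 48, 15, 47, 37, 44, 30, 28, 33, 21, 36]


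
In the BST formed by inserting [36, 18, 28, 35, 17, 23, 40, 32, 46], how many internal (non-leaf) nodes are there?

Tree built from: [36, 18, 28, 35, 17, 23, 40, 32, 46]
Tree (level-order array): [36, 18, 40, 17, 28, None, 46, None, None, 23, 35, None, None, None, None, 32]
Rule: An internal node has at least one child.
Per-node child counts:
  node 36: 2 child(ren)
  node 18: 2 child(ren)
  node 17: 0 child(ren)
  node 28: 2 child(ren)
  node 23: 0 child(ren)
  node 35: 1 child(ren)
  node 32: 0 child(ren)
  node 40: 1 child(ren)
  node 46: 0 child(ren)
Matching nodes: [36, 18, 28, 35, 40]
Count of internal (non-leaf) nodes: 5


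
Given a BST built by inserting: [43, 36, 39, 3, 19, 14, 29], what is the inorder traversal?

Tree insertion order: [43, 36, 39, 3, 19, 14, 29]
Tree (level-order array): [43, 36, None, 3, 39, None, 19, None, None, 14, 29]
Inorder traversal: [3, 14, 19, 29, 36, 39, 43]


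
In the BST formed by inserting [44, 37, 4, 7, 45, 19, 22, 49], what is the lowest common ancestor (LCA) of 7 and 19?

Tree insertion order: [44, 37, 4, 7, 45, 19, 22, 49]
Tree (level-order array): [44, 37, 45, 4, None, None, 49, None, 7, None, None, None, 19, None, 22]
In a BST, the LCA of p=7, q=19 is the first node v on the
root-to-leaf path with p <= v <= q (go left if both < v, right if both > v).
Walk from root:
  at 44: both 7 and 19 < 44, go left
  at 37: both 7 and 19 < 37, go left
  at 4: both 7 and 19 > 4, go right
  at 7: 7 <= 7 <= 19, this is the LCA
LCA = 7


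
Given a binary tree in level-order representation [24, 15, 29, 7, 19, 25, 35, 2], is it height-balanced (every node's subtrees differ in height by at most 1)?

Tree (level-order array): [24, 15, 29, 7, 19, 25, 35, 2]
Definition: a tree is height-balanced if, at every node, |h(left) - h(right)| <= 1 (empty subtree has height -1).
Bottom-up per-node check:
  node 2: h_left=-1, h_right=-1, diff=0 [OK], height=0
  node 7: h_left=0, h_right=-1, diff=1 [OK], height=1
  node 19: h_left=-1, h_right=-1, diff=0 [OK], height=0
  node 15: h_left=1, h_right=0, diff=1 [OK], height=2
  node 25: h_left=-1, h_right=-1, diff=0 [OK], height=0
  node 35: h_left=-1, h_right=-1, diff=0 [OK], height=0
  node 29: h_left=0, h_right=0, diff=0 [OK], height=1
  node 24: h_left=2, h_right=1, diff=1 [OK], height=3
All nodes satisfy the balance condition.
Result: Balanced


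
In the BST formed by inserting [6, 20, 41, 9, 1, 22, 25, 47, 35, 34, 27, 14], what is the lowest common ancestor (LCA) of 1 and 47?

Tree insertion order: [6, 20, 41, 9, 1, 22, 25, 47, 35, 34, 27, 14]
Tree (level-order array): [6, 1, 20, None, None, 9, 41, None, 14, 22, 47, None, None, None, 25, None, None, None, 35, 34, None, 27]
In a BST, the LCA of p=1, q=47 is the first node v on the
root-to-leaf path with p <= v <= q (go left if both < v, right if both > v).
Walk from root:
  at 6: 1 <= 6 <= 47, this is the LCA
LCA = 6


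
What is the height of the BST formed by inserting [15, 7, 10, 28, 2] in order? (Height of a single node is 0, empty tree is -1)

Insertion order: [15, 7, 10, 28, 2]
Tree (level-order array): [15, 7, 28, 2, 10]
Compute height bottom-up (empty subtree = -1):
  height(2) = 1 + max(-1, -1) = 0
  height(10) = 1 + max(-1, -1) = 0
  height(7) = 1 + max(0, 0) = 1
  height(28) = 1 + max(-1, -1) = 0
  height(15) = 1 + max(1, 0) = 2
Height = 2


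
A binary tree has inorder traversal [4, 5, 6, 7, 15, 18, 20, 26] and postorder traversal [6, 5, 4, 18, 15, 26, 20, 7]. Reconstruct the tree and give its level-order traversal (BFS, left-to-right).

Inorder:   [4, 5, 6, 7, 15, 18, 20, 26]
Postorder: [6, 5, 4, 18, 15, 26, 20, 7]
Algorithm: postorder visits root last, so walk postorder right-to-left;
each value is the root of the current inorder slice — split it at that
value, recurse on the right subtree first, then the left.
Recursive splits:
  root=7; inorder splits into left=[4, 5, 6], right=[15, 18, 20, 26]
  root=20; inorder splits into left=[15, 18], right=[26]
  root=26; inorder splits into left=[], right=[]
  root=15; inorder splits into left=[], right=[18]
  root=18; inorder splits into left=[], right=[]
  root=4; inorder splits into left=[], right=[5, 6]
  root=5; inorder splits into left=[], right=[6]
  root=6; inorder splits into left=[], right=[]
Reconstructed level-order: [7, 4, 20, 5, 15, 26, 6, 18]


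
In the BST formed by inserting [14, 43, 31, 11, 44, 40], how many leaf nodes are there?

Tree built from: [14, 43, 31, 11, 44, 40]
Tree (level-order array): [14, 11, 43, None, None, 31, 44, None, 40]
Rule: A leaf has 0 children.
Per-node child counts:
  node 14: 2 child(ren)
  node 11: 0 child(ren)
  node 43: 2 child(ren)
  node 31: 1 child(ren)
  node 40: 0 child(ren)
  node 44: 0 child(ren)
Matching nodes: [11, 40, 44]
Count of leaf nodes: 3


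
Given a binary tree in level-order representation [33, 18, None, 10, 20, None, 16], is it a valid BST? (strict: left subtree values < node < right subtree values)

Level-order array: [33, 18, None, 10, 20, None, 16]
Validate using subtree bounds (lo, hi): at each node, require lo < value < hi,
then recurse left with hi=value and right with lo=value.
Preorder trace (stopping at first violation):
  at node 33 with bounds (-inf, +inf): OK
  at node 18 with bounds (-inf, 33): OK
  at node 10 with bounds (-inf, 18): OK
  at node 16 with bounds (10, 18): OK
  at node 20 with bounds (18, 33): OK
No violation found at any node.
Result: Valid BST


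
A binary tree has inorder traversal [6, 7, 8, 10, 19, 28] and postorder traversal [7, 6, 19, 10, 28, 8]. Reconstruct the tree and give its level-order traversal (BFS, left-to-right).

Inorder:   [6, 7, 8, 10, 19, 28]
Postorder: [7, 6, 19, 10, 28, 8]
Algorithm: postorder visits root last, so walk postorder right-to-left;
each value is the root of the current inorder slice — split it at that
value, recurse on the right subtree first, then the left.
Recursive splits:
  root=8; inorder splits into left=[6, 7], right=[10, 19, 28]
  root=28; inorder splits into left=[10, 19], right=[]
  root=10; inorder splits into left=[], right=[19]
  root=19; inorder splits into left=[], right=[]
  root=6; inorder splits into left=[], right=[7]
  root=7; inorder splits into left=[], right=[]
Reconstructed level-order: [8, 6, 28, 7, 10, 19]


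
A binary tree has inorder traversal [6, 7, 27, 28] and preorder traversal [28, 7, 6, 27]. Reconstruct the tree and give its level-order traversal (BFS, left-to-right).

Inorder:  [6, 7, 27, 28]
Preorder: [28, 7, 6, 27]
Algorithm: preorder visits root first, so consume preorder in order;
for each root, split the current inorder slice at that value into
left-subtree inorder and right-subtree inorder, then recurse.
Recursive splits:
  root=28; inorder splits into left=[6, 7, 27], right=[]
  root=7; inorder splits into left=[6], right=[27]
  root=6; inorder splits into left=[], right=[]
  root=27; inorder splits into left=[], right=[]
Reconstructed level-order: [28, 7, 6, 27]


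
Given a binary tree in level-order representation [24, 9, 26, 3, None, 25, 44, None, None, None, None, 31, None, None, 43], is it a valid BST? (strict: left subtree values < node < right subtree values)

Level-order array: [24, 9, 26, 3, None, 25, 44, None, None, None, None, 31, None, None, 43]
Validate using subtree bounds (lo, hi): at each node, require lo < value < hi,
then recurse left with hi=value and right with lo=value.
Preorder trace (stopping at first violation):
  at node 24 with bounds (-inf, +inf): OK
  at node 9 with bounds (-inf, 24): OK
  at node 3 with bounds (-inf, 9): OK
  at node 26 with bounds (24, +inf): OK
  at node 25 with bounds (24, 26): OK
  at node 44 with bounds (26, +inf): OK
  at node 31 with bounds (26, 44): OK
  at node 43 with bounds (31, 44): OK
No violation found at any node.
Result: Valid BST


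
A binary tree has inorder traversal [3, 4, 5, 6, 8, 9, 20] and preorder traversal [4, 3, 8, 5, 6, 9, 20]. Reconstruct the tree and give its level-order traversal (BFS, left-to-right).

Inorder:  [3, 4, 5, 6, 8, 9, 20]
Preorder: [4, 3, 8, 5, 6, 9, 20]
Algorithm: preorder visits root first, so consume preorder in order;
for each root, split the current inorder slice at that value into
left-subtree inorder and right-subtree inorder, then recurse.
Recursive splits:
  root=4; inorder splits into left=[3], right=[5, 6, 8, 9, 20]
  root=3; inorder splits into left=[], right=[]
  root=8; inorder splits into left=[5, 6], right=[9, 20]
  root=5; inorder splits into left=[], right=[6]
  root=6; inorder splits into left=[], right=[]
  root=9; inorder splits into left=[], right=[20]
  root=20; inorder splits into left=[], right=[]
Reconstructed level-order: [4, 3, 8, 5, 9, 6, 20]


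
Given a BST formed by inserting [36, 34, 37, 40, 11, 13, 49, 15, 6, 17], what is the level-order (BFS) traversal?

Tree insertion order: [36, 34, 37, 40, 11, 13, 49, 15, 6, 17]
Tree (level-order array): [36, 34, 37, 11, None, None, 40, 6, 13, None, 49, None, None, None, 15, None, None, None, 17]
BFS from the root, enqueuing left then right child of each popped node:
  queue [36] -> pop 36, enqueue [34, 37], visited so far: [36]
  queue [34, 37] -> pop 34, enqueue [11], visited so far: [36, 34]
  queue [37, 11] -> pop 37, enqueue [40], visited so far: [36, 34, 37]
  queue [11, 40] -> pop 11, enqueue [6, 13], visited so far: [36, 34, 37, 11]
  queue [40, 6, 13] -> pop 40, enqueue [49], visited so far: [36, 34, 37, 11, 40]
  queue [6, 13, 49] -> pop 6, enqueue [none], visited so far: [36, 34, 37, 11, 40, 6]
  queue [13, 49] -> pop 13, enqueue [15], visited so far: [36, 34, 37, 11, 40, 6, 13]
  queue [49, 15] -> pop 49, enqueue [none], visited so far: [36, 34, 37, 11, 40, 6, 13, 49]
  queue [15] -> pop 15, enqueue [17], visited so far: [36, 34, 37, 11, 40, 6, 13, 49, 15]
  queue [17] -> pop 17, enqueue [none], visited so far: [36, 34, 37, 11, 40, 6, 13, 49, 15, 17]
Result: [36, 34, 37, 11, 40, 6, 13, 49, 15, 17]


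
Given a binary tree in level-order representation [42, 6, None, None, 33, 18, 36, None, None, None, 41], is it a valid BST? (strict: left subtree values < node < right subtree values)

Level-order array: [42, 6, None, None, 33, 18, 36, None, None, None, 41]
Validate using subtree bounds (lo, hi): at each node, require lo < value < hi,
then recurse left with hi=value and right with lo=value.
Preorder trace (stopping at first violation):
  at node 42 with bounds (-inf, +inf): OK
  at node 6 with bounds (-inf, 42): OK
  at node 33 with bounds (6, 42): OK
  at node 18 with bounds (6, 33): OK
  at node 36 with bounds (33, 42): OK
  at node 41 with bounds (36, 42): OK
No violation found at any node.
Result: Valid BST


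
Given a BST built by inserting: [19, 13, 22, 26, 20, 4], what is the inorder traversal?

Tree insertion order: [19, 13, 22, 26, 20, 4]
Tree (level-order array): [19, 13, 22, 4, None, 20, 26]
Inorder traversal: [4, 13, 19, 20, 22, 26]


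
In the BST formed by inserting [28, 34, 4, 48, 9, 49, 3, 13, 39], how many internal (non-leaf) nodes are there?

Tree built from: [28, 34, 4, 48, 9, 49, 3, 13, 39]
Tree (level-order array): [28, 4, 34, 3, 9, None, 48, None, None, None, 13, 39, 49]
Rule: An internal node has at least one child.
Per-node child counts:
  node 28: 2 child(ren)
  node 4: 2 child(ren)
  node 3: 0 child(ren)
  node 9: 1 child(ren)
  node 13: 0 child(ren)
  node 34: 1 child(ren)
  node 48: 2 child(ren)
  node 39: 0 child(ren)
  node 49: 0 child(ren)
Matching nodes: [28, 4, 9, 34, 48]
Count of internal (non-leaf) nodes: 5


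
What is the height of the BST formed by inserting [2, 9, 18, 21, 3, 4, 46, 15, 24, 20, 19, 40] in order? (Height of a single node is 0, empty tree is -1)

Insertion order: [2, 9, 18, 21, 3, 4, 46, 15, 24, 20, 19, 40]
Tree (level-order array): [2, None, 9, 3, 18, None, 4, 15, 21, None, None, None, None, 20, 46, 19, None, 24, None, None, None, None, 40]
Compute height bottom-up (empty subtree = -1):
  height(4) = 1 + max(-1, -1) = 0
  height(3) = 1 + max(-1, 0) = 1
  height(15) = 1 + max(-1, -1) = 0
  height(19) = 1 + max(-1, -1) = 0
  height(20) = 1 + max(0, -1) = 1
  height(40) = 1 + max(-1, -1) = 0
  height(24) = 1 + max(-1, 0) = 1
  height(46) = 1 + max(1, -1) = 2
  height(21) = 1 + max(1, 2) = 3
  height(18) = 1 + max(0, 3) = 4
  height(9) = 1 + max(1, 4) = 5
  height(2) = 1 + max(-1, 5) = 6
Height = 6


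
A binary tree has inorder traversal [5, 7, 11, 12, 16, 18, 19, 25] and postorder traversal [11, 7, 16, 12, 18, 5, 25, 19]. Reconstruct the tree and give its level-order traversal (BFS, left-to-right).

Inorder:   [5, 7, 11, 12, 16, 18, 19, 25]
Postorder: [11, 7, 16, 12, 18, 5, 25, 19]
Algorithm: postorder visits root last, so walk postorder right-to-left;
each value is the root of the current inorder slice — split it at that
value, recurse on the right subtree first, then the left.
Recursive splits:
  root=19; inorder splits into left=[5, 7, 11, 12, 16, 18], right=[25]
  root=25; inorder splits into left=[], right=[]
  root=5; inorder splits into left=[], right=[7, 11, 12, 16, 18]
  root=18; inorder splits into left=[7, 11, 12, 16], right=[]
  root=12; inorder splits into left=[7, 11], right=[16]
  root=16; inorder splits into left=[], right=[]
  root=7; inorder splits into left=[], right=[11]
  root=11; inorder splits into left=[], right=[]
Reconstructed level-order: [19, 5, 25, 18, 12, 7, 16, 11]


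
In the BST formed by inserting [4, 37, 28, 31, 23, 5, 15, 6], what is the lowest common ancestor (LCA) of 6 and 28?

Tree insertion order: [4, 37, 28, 31, 23, 5, 15, 6]
Tree (level-order array): [4, None, 37, 28, None, 23, 31, 5, None, None, None, None, 15, 6]
In a BST, the LCA of p=6, q=28 is the first node v on the
root-to-leaf path with p <= v <= q (go left if both < v, right if both > v).
Walk from root:
  at 4: both 6 and 28 > 4, go right
  at 37: both 6 and 28 < 37, go left
  at 28: 6 <= 28 <= 28, this is the LCA
LCA = 28


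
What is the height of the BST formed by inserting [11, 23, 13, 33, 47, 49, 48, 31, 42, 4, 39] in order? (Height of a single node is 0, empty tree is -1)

Insertion order: [11, 23, 13, 33, 47, 49, 48, 31, 42, 4, 39]
Tree (level-order array): [11, 4, 23, None, None, 13, 33, None, None, 31, 47, None, None, 42, 49, 39, None, 48]
Compute height bottom-up (empty subtree = -1):
  height(4) = 1 + max(-1, -1) = 0
  height(13) = 1 + max(-1, -1) = 0
  height(31) = 1 + max(-1, -1) = 0
  height(39) = 1 + max(-1, -1) = 0
  height(42) = 1 + max(0, -1) = 1
  height(48) = 1 + max(-1, -1) = 0
  height(49) = 1 + max(0, -1) = 1
  height(47) = 1 + max(1, 1) = 2
  height(33) = 1 + max(0, 2) = 3
  height(23) = 1 + max(0, 3) = 4
  height(11) = 1 + max(0, 4) = 5
Height = 5


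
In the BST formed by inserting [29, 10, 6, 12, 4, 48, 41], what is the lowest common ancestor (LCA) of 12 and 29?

Tree insertion order: [29, 10, 6, 12, 4, 48, 41]
Tree (level-order array): [29, 10, 48, 6, 12, 41, None, 4]
In a BST, the LCA of p=12, q=29 is the first node v on the
root-to-leaf path with p <= v <= q (go left if both < v, right if both > v).
Walk from root:
  at 29: 12 <= 29 <= 29, this is the LCA
LCA = 29


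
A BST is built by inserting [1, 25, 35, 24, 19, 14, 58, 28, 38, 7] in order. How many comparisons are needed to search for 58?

Search path for 58: 1 -> 25 -> 35 -> 58
Found: True
Comparisons: 4


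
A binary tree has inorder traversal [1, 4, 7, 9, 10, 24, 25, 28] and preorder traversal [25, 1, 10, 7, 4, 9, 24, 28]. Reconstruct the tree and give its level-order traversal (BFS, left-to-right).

Inorder:  [1, 4, 7, 9, 10, 24, 25, 28]
Preorder: [25, 1, 10, 7, 4, 9, 24, 28]
Algorithm: preorder visits root first, so consume preorder in order;
for each root, split the current inorder slice at that value into
left-subtree inorder and right-subtree inorder, then recurse.
Recursive splits:
  root=25; inorder splits into left=[1, 4, 7, 9, 10, 24], right=[28]
  root=1; inorder splits into left=[], right=[4, 7, 9, 10, 24]
  root=10; inorder splits into left=[4, 7, 9], right=[24]
  root=7; inorder splits into left=[4], right=[9]
  root=4; inorder splits into left=[], right=[]
  root=9; inorder splits into left=[], right=[]
  root=24; inorder splits into left=[], right=[]
  root=28; inorder splits into left=[], right=[]
Reconstructed level-order: [25, 1, 28, 10, 7, 24, 4, 9]


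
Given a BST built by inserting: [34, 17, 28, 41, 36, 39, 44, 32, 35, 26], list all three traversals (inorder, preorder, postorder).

Tree insertion order: [34, 17, 28, 41, 36, 39, 44, 32, 35, 26]
Tree (level-order array): [34, 17, 41, None, 28, 36, 44, 26, 32, 35, 39]
Inorder (L, root, R): [17, 26, 28, 32, 34, 35, 36, 39, 41, 44]
Preorder (root, L, R): [34, 17, 28, 26, 32, 41, 36, 35, 39, 44]
Postorder (L, R, root): [26, 32, 28, 17, 35, 39, 36, 44, 41, 34]


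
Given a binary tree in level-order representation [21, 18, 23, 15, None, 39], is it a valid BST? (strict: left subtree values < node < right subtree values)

Level-order array: [21, 18, 23, 15, None, 39]
Validate using subtree bounds (lo, hi): at each node, require lo < value < hi,
then recurse left with hi=value and right with lo=value.
Preorder trace (stopping at first violation):
  at node 21 with bounds (-inf, +inf): OK
  at node 18 with bounds (-inf, 21): OK
  at node 15 with bounds (-inf, 18): OK
  at node 23 with bounds (21, +inf): OK
  at node 39 with bounds (21, 23): VIOLATION
Node 39 violates its bound: not (21 < 39 < 23).
Result: Not a valid BST


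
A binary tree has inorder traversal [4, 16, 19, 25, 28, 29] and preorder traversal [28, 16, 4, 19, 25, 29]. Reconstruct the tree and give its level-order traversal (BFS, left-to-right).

Inorder:  [4, 16, 19, 25, 28, 29]
Preorder: [28, 16, 4, 19, 25, 29]
Algorithm: preorder visits root first, so consume preorder in order;
for each root, split the current inorder slice at that value into
left-subtree inorder and right-subtree inorder, then recurse.
Recursive splits:
  root=28; inorder splits into left=[4, 16, 19, 25], right=[29]
  root=16; inorder splits into left=[4], right=[19, 25]
  root=4; inorder splits into left=[], right=[]
  root=19; inorder splits into left=[], right=[25]
  root=25; inorder splits into left=[], right=[]
  root=29; inorder splits into left=[], right=[]
Reconstructed level-order: [28, 16, 29, 4, 19, 25]


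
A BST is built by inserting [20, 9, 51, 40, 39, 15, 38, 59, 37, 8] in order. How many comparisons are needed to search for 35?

Search path for 35: 20 -> 51 -> 40 -> 39 -> 38 -> 37
Found: False
Comparisons: 6


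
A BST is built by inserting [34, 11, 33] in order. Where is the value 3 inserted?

Starting tree (level order): [34, 11, None, None, 33]
Insertion path: 34 -> 11
Result: insert 3 as left child of 11
Final tree (level order): [34, 11, None, 3, 33]


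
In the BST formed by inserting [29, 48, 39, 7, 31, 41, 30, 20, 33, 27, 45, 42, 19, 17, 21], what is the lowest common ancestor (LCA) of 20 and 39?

Tree insertion order: [29, 48, 39, 7, 31, 41, 30, 20, 33, 27, 45, 42, 19, 17, 21]
Tree (level-order array): [29, 7, 48, None, 20, 39, None, 19, 27, 31, 41, 17, None, 21, None, 30, 33, None, 45, None, None, None, None, None, None, None, None, 42]
In a BST, the LCA of p=20, q=39 is the first node v on the
root-to-leaf path with p <= v <= q (go left if both < v, right if both > v).
Walk from root:
  at 29: 20 <= 29 <= 39, this is the LCA
LCA = 29


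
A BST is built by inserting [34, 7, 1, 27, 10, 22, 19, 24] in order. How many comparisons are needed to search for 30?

Search path for 30: 34 -> 7 -> 27
Found: False
Comparisons: 3


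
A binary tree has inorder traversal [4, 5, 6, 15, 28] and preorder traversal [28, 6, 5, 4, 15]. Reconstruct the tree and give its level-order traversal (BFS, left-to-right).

Inorder:  [4, 5, 6, 15, 28]
Preorder: [28, 6, 5, 4, 15]
Algorithm: preorder visits root first, so consume preorder in order;
for each root, split the current inorder slice at that value into
left-subtree inorder and right-subtree inorder, then recurse.
Recursive splits:
  root=28; inorder splits into left=[4, 5, 6, 15], right=[]
  root=6; inorder splits into left=[4, 5], right=[15]
  root=5; inorder splits into left=[4], right=[]
  root=4; inorder splits into left=[], right=[]
  root=15; inorder splits into left=[], right=[]
Reconstructed level-order: [28, 6, 5, 15, 4]


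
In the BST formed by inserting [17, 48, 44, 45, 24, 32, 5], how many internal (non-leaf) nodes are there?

Tree built from: [17, 48, 44, 45, 24, 32, 5]
Tree (level-order array): [17, 5, 48, None, None, 44, None, 24, 45, None, 32]
Rule: An internal node has at least one child.
Per-node child counts:
  node 17: 2 child(ren)
  node 5: 0 child(ren)
  node 48: 1 child(ren)
  node 44: 2 child(ren)
  node 24: 1 child(ren)
  node 32: 0 child(ren)
  node 45: 0 child(ren)
Matching nodes: [17, 48, 44, 24]
Count of internal (non-leaf) nodes: 4


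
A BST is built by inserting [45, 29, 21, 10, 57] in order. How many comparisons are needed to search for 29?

Search path for 29: 45 -> 29
Found: True
Comparisons: 2


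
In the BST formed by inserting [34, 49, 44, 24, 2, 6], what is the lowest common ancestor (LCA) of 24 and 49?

Tree insertion order: [34, 49, 44, 24, 2, 6]
Tree (level-order array): [34, 24, 49, 2, None, 44, None, None, 6]
In a BST, the LCA of p=24, q=49 is the first node v on the
root-to-leaf path with p <= v <= q (go left if both < v, right if both > v).
Walk from root:
  at 34: 24 <= 34 <= 49, this is the LCA
LCA = 34


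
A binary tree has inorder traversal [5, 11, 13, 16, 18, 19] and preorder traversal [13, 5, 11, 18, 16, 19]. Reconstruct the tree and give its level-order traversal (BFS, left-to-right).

Inorder:  [5, 11, 13, 16, 18, 19]
Preorder: [13, 5, 11, 18, 16, 19]
Algorithm: preorder visits root first, so consume preorder in order;
for each root, split the current inorder slice at that value into
left-subtree inorder and right-subtree inorder, then recurse.
Recursive splits:
  root=13; inorder splits into left=[5, 11], right=[16, 18, 19]
  root=5; inorder splits into left=[], right=[11]
  root=11; inorder splits into left=[], right=[]
  root=18; inorder splits into left=[16], right=[19]
  root=16; inorder splits into left=[], right=[]
  root=19; inorder splits into left=[], right=[]
Reconstructed level-order: [13, 5, 18, 11, 16, 19]


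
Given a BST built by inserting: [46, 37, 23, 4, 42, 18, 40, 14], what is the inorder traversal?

Tree insertion order: [46, 37, 23, 4, 42, 18, 40, 14]
Tree (level-order array): [46, 37, None, 23, 42, 4, None, 40, None, None, 18, None, None, 14]
Inorder traversal: [4, 14, 18, 23, 37, 40, 42, 46]


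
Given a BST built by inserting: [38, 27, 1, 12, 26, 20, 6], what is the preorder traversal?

Tree insertion order: [38, 27, 1, 12, 26, 20, 6]
Tree (level-order array): [38, 27, None, 1, None, None, 12, 6, 26, None, None, 20]
Preorder traversal: [38, 27, 1, 12, 6, 26, 20]


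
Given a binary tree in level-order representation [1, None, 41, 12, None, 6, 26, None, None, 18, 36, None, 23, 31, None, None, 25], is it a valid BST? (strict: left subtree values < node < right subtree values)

Level-order array: [1, None, 41, 12, None, 6, 26, None, None, 18, 36, None, 23, 31, None, None, 25]
Validate using subtree bounds (lo, hi): at each node, require lo < value < hi,
then recurse left with hi=value and right with lo=value.
Preorder trace (stopping at first violation):
  at node 1 with bounds (-inf, +inf): OK
  at node 41 with bounds (1, +inf): OK
  at node 12 with bounds (1, 41): OK
  at node 6 with bounds (1, 12): OK
  at node 26 with bounds (12, 41): OK
  at node 18 with bounds (12, 26): OK
  at node 23 with bounds (18, 26): OK
  at node 25 with bounds (23, 26): OK
  at node 36 with bounds (26, 41): OK
  at node 31 with bounds (26, 36): OK
No violation found at any node.
Result: Valid BST


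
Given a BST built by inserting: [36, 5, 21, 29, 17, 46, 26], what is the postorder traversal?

Tree insertion order: [36, 5, 21, 29, 17, 46, 26]
Tree (level-order array): [36, 5, 46, None, 21, None, None, 17, 29, None, None, 26]
Postorder traversal: [17, 26, 29, 21, 5, 46, 36]


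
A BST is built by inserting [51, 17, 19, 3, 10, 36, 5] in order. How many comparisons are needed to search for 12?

Search path for 12: 51 -> 17 -> 3 -> 10
Found: False
Comparisons: 4


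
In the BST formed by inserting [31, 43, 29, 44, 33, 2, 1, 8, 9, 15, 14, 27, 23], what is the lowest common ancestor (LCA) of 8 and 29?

Tree insertion order: [31, 43, 29, 44, 33, 2, 1, 8, 9, 15, 14, 27, 23]
Tree (level-order array): [31, 29, 43, 2, None, 33, 44, 1, 8, None, None, None, None, None, None, None, 9, None, 15, 14, 27, None, None, 23]
In a BST, the LCA of p=8, q=29 is the first node v on the
root-to-leaf path with p <= v <= q (go left if both < v, right if both > v).
Walk from root:
  at 31: both 8 and 29 < 31, go left
  at 29: 8 <= 29 <= 29, this is the LCA
LCA = 29


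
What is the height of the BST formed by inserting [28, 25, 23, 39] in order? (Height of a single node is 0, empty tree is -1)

Insertion order: [28, 25, 23, 39]
Tree (level-order array): [28, 25, 39, 23]
Compute height bottom-up (empty subtree = -1):
  height(23) = 1 + max(-1, -1) = 0
  height(25) = 1 + max(0, -1) = 1
  height(39) = 1 + max(-1, -1) = 0
  height(28) = 1 + max(1, 0) = 2
Height = 2


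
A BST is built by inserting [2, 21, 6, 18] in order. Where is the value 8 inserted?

Starting tree (level order): [2, None, 21, 6, None, None, 18]
Insertion path: 2 -> 21 -> 6 -> 18
Result: insert 8 as left child of 18
Final tree (level order): [2, None, 21, 6, None, None, 18, 8]


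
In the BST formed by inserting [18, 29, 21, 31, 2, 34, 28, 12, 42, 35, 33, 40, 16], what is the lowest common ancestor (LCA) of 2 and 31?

Tree insertion order: [18, 29, 21, 31, 2, 34, 28, 12, 42, 35, 33, 40, 16]
Tree (level-order array): [18, 2, 29, None, 12, 21, 31, None, 16, None, 28, None, 34, None, None, None, None, 33, 42, None, None, 35, None, None, 40]
In a BST, the LCA of p=2, q=31 is the first node v on the
root-to-leaf path with p <= v <= q (go left if both < v, right if both > v).
Walk from root:
  at 18: 2 <= 18 <= 31, this is the LCA
LCA = 18


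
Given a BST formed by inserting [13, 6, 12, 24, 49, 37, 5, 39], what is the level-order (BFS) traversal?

Tree insertion order: [13, 6, 12, 24, 49, 37, 5, 39]
Tree (level-order array): [13, 6, 24, 5, 12, None, 49, None, None, None, None, 37, None, None, 39]
BFS from the root, enqueuing left then right child of each popped node:
  queue [13] -> pop 13, enqueue [6, 24], visited so far: [13]
  queue [6, 24] -> pop 6, enqueue [5, 12], visited so far: [13, 6]
  queue [24, 5, 12] -> pop 24, enqueue [49], visited so far: [13, 6, 24]
  queue [5, 12, 49] -> pop 5, enqueue [none], visited so far: [13, 6, 24, 5]
  queue [12, 49] -> pop 12, enqueue [none], visited so far: [13, 6, 24, 5, 12]
  queue [49] -> pop 49, enqueue [37], visited so far: [13, 6, 24, 5, 12, 49]
  queue [37] -> pop 37, enqueue [39], visited so far: [13, 6, 24, 5, 12, 49, 37]
  queue [39] -> pop 39, enqueue [none], visited so far: [13, 6, 24, 5, 12, 49, 37, 39]
Result: [13, 6, 24, 5, 12, 49, 37, 39]


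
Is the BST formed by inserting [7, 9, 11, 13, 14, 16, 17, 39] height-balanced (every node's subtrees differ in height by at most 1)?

Tree (level-order array): [7, None, 9, None, 11, None, 13, None, 14, None, 16, None, 17, None, 39]
Definition: a tree is height-balanced if, at every node, |h(left) - h(right)| <= 1 (empty subtree has height -1).
Bottom-up per-node check:
  node 39: h_left=-1, h_right=-1, diff=0 [OK], height=0
  node 17: h_left=-1, h_right=0, diff=1 [OK], height=1
  node 16: h_left=-1, h_right=1, diff=2 [FAIL (|-1-1|=2 > 1)], height=2
  node 14: h_left=-1, h_right=2, diff=3 [FAIL (|-1-2|=3 > 1)], height=3
  node 13: h_left=-1, h_right=3, diff=4 [FAIL (|-1-3|=4 > 1)], height=4
  node 11: h_left=-1, h_right=4, diff=5 [FAIL (|-1-4|=5 > 1)], height=5
  node 9: h_left=-1, h_right=5, diff=6 [FAIL (|-1-5|=6 > 1)], height=6
  node 7: h_left=-1, h_right=6, diff=7 [FAIL (|-1-6|=7 > 1)], height=7
Node 16 violates the condition: |-1 - 1| = 2 > 1.
Result: Not balanced


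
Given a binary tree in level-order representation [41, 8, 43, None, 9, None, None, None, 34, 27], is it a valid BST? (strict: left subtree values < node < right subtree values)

Level-order array: [41, 8, 43, None, 9, None, None, None, 34, 27]
Validate using subtree bounds (lo, hi): at each node, require lo < value < hi,
then recurse left with hi=value and right with lo=value.
Preorder trace (stopping at first violation):
  at node 41 with bounds (-inf, +inf): OK
  at node 8 with bounds (-inf, 41): OK
  at node 9 with bounds (8, 41): OK
  at node 34 with bounds (9, 41): OK
  at node 27 with bounds (9, 34): OK
  at node 43 with bounds (41, +inf): OK
No violation found at any node.
Result: Valid BST
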